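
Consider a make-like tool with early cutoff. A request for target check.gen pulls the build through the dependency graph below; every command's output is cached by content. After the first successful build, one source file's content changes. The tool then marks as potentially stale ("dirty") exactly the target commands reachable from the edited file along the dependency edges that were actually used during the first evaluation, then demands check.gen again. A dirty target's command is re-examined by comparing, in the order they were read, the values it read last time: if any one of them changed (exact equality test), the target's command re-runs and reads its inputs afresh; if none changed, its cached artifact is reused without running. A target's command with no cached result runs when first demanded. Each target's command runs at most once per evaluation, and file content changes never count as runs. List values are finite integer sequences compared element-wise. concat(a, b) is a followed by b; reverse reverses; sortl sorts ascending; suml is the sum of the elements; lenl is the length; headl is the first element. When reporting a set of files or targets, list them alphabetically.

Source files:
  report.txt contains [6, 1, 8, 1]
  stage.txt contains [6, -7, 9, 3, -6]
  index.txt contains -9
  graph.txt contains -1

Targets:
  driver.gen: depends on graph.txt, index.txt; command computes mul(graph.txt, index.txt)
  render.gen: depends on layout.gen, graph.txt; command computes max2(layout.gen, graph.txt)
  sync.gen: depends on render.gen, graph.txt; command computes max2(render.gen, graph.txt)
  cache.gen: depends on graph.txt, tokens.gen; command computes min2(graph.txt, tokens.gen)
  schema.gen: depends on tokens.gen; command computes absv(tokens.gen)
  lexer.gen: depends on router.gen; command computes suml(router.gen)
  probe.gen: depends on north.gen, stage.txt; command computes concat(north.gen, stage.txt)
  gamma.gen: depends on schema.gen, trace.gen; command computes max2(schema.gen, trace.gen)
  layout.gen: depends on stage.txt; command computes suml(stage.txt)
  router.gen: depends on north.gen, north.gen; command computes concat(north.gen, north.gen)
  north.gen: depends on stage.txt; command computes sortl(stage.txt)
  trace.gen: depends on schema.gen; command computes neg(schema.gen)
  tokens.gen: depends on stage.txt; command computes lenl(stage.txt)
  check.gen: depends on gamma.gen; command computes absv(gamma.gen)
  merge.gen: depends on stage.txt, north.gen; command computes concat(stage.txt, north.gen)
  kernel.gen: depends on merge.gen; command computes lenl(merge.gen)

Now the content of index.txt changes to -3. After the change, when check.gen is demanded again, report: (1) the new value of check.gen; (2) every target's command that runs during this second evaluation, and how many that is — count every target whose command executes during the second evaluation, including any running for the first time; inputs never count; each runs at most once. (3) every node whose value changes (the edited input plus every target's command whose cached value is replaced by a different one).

First demand of the output computes:
  tokens.gen = lenl([6, -7, 9, 3, -6]) = 5
  schema.gen = absv(5) = 5
  trace.gen = neg(5) = -5
  gamma.gen = max2(5, -5) = 5
  check.gen = absv(5) = 5

After the edit, cleaning proceeds:
  index.txt only reaches undemanded nodes; the second demand re-runs nothing.

Note the shortcut — index.txt feeds only undemanded nodes, so no recomputation happens.

Demanding check.gen again yields 5.
0 target commands run: none.
The nodes whose values change: index.txt.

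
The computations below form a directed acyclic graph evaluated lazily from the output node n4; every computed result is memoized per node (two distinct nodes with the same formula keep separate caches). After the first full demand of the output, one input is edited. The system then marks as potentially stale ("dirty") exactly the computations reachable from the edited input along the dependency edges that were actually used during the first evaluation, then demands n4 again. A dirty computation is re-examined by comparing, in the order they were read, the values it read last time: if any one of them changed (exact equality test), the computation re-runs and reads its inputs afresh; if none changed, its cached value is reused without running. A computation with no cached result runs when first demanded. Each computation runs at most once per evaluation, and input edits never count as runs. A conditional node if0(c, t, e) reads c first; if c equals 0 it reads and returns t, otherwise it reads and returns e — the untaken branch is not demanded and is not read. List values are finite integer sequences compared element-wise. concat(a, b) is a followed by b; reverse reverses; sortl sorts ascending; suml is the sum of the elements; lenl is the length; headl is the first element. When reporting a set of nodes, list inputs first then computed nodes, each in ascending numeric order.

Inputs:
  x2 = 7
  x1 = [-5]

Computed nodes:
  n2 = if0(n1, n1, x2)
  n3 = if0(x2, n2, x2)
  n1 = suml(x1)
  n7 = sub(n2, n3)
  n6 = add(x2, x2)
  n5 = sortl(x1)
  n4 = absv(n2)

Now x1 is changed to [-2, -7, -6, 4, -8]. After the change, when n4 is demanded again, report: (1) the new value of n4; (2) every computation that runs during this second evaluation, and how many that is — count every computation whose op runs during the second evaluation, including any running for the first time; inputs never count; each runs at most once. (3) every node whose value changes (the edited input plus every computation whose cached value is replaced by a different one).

First demand of the output computes:
  n1 = suml([-5]) = -5
  n2 = if0(n1=-5 -> else branch x2) = 7
  n4 = absv(7) = 7

After the edit, cleaning proceeds:
  n1: a read changed (x1 [-5]->[-2, -7, -6, 4, -8]) — executes, giving -19.
  n2: a read changed (n1 -5->-19) — executes, giving 7 — identical to its old value.
  n4: dirty, but its reads are unchanged (n2 unchanged); cached 7 stands.

Note the absorption at n2: it re-runs yet its value is the same, leaving the output's value untouched.

Demanding n4 again yields 7.
2 computations run: n1, n2.
The nodes whose values change: x1, n1.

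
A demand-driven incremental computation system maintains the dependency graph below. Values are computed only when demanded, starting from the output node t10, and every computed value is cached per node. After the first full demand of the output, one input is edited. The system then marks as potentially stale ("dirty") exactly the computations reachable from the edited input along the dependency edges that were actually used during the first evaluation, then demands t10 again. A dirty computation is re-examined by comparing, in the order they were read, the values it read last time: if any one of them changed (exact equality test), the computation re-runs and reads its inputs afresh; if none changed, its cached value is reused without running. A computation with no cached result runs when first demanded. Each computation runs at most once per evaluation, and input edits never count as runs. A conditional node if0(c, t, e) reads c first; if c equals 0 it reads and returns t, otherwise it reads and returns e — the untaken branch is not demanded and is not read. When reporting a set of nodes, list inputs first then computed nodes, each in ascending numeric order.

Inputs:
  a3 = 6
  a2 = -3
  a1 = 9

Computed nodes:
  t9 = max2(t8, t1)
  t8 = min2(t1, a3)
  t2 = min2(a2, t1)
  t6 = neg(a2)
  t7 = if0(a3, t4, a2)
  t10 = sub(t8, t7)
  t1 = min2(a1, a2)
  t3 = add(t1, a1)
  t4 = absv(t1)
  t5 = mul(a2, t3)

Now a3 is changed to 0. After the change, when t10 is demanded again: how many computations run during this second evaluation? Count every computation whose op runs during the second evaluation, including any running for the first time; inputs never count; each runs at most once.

First evaluation (everything demanded from the output):
  t1 = min2(9, -3) = -3
  t7 = if0(a3=6 -> else branch a2) = -3
  t8 = min2(-3, 6) = -3
  t10 = sub(-3, -3) = 0

Propagation after the edit:
  t4: demanded for the first time — runs, produces 3.
  t7: runs — a3 6->0; result 3.
  t8: runs — a3 6->0; result -3 (same value as before).
  t10: runs — t7 -3->3; result -6.

Key observation: a condition flipped, so demand reaches new nodes — t4 runs for the first time.

Computations that run: t4, t7, t8, t10 — 4 in total.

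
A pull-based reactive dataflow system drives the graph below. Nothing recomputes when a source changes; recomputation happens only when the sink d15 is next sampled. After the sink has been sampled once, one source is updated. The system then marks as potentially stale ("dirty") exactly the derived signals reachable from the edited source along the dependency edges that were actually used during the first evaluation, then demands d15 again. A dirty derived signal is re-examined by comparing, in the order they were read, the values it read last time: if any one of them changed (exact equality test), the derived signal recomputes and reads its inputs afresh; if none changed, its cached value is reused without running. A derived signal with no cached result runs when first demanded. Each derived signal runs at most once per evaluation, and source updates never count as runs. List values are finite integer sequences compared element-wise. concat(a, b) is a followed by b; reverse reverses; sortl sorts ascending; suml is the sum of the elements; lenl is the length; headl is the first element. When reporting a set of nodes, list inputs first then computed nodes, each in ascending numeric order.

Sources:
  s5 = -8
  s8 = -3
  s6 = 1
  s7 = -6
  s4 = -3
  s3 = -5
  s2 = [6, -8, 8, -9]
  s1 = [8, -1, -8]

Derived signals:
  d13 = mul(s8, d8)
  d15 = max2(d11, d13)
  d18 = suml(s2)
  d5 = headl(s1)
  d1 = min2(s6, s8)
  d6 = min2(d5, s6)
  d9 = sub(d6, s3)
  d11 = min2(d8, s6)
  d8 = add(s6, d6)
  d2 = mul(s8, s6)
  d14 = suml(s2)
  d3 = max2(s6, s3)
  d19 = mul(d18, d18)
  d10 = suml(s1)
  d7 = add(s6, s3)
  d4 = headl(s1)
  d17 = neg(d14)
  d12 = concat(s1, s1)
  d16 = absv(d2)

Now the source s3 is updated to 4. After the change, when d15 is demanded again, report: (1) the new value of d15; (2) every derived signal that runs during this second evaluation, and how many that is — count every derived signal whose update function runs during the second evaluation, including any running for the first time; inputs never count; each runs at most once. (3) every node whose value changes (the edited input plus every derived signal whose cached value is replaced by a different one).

New value of d15: 1.
Derived signals that run: none — 0 in total.
Values that change: s3.
Key observation: s3 is never demanded by the output, so the edit triggers no recomputation at all.

First evaluation (everything demanded from the output):
  d5 = headl([8, -1, -8]) = 8
  d6 = min2(8, 1) = 1
  d8 = add(1, 1) = 2
  d11 = min2(2, 1) = 1
  d13 = mul(-3, 2) = -6
  d15 = max2(1, -6) = 1

Propagation after the edit:
  s3 feeds no computation that the output demands — nothing is marked dirty and nothing runs.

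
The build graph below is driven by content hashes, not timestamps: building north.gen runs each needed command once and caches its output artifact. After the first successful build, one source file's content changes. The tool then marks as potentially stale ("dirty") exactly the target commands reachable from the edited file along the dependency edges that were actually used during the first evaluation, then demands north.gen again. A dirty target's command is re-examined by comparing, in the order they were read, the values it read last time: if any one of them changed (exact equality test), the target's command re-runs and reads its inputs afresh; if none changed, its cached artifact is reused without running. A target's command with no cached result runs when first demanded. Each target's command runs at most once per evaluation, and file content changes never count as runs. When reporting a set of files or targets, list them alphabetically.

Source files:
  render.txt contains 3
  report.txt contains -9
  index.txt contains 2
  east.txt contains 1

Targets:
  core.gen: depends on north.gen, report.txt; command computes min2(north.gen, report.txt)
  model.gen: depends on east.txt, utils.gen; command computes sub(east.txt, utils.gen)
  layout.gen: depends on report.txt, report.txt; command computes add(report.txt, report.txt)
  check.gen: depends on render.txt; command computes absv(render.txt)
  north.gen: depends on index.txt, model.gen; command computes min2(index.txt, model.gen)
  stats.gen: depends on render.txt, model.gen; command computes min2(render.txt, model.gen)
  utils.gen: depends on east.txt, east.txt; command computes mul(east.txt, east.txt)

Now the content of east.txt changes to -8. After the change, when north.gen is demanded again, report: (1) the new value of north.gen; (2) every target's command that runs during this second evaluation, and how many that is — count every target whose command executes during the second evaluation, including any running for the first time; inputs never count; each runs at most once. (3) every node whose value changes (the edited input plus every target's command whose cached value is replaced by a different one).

north.gen now evaluates to -72.
Run set: model.gen, north.gen, utils.gen (3 run).
Changed values: east.txt, model.gen, north.gen, utils.gen.

Initial pass — values computed on the first demand:
  utils.gen = mul(1, 1) = 1
  model.gen = sub(1, 1) = 0
  north.gen = min2(2, 0) = 0

Second demand — change propagation:
  utils.gen: re-runs because east.txt 1->-8; east.txt 1->-8; new result 64.
  model.gen: re-runs because east.txt 1->-8; utils.gen 1->64; new result -72.
  north.gen: re-runs because model.gen 0->-72; new result -72.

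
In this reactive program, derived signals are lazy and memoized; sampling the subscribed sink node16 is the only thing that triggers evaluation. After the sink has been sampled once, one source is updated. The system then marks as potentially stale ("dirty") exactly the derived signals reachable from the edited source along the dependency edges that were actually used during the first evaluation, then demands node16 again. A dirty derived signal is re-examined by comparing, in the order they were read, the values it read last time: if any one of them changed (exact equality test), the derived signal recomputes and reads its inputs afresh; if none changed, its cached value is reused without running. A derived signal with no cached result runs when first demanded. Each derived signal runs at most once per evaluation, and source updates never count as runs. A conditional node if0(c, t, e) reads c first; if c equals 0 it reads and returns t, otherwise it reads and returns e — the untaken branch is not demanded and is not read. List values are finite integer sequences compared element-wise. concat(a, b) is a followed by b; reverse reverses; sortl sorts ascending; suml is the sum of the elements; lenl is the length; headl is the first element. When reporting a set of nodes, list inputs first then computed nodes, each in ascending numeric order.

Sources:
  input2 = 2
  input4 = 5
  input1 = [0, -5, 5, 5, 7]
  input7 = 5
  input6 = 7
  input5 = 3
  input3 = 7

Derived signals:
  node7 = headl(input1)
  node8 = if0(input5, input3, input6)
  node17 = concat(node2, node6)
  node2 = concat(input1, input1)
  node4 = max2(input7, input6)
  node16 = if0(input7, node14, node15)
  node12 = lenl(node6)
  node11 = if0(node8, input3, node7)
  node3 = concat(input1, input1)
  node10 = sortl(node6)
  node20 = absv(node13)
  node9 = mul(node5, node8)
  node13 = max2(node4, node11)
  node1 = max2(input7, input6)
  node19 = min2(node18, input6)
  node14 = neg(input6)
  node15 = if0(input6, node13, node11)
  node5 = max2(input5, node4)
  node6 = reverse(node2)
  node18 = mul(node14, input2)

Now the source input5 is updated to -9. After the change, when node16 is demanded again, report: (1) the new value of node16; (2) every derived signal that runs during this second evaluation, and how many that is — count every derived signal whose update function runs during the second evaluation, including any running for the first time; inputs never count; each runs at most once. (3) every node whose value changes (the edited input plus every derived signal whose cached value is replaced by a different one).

Demanding node16 again yields 0.
1 derived signals run: node8.
The nodes whose values change: input5.
Note the absorption at node8: it re-runs yet its value is the same, leaving the output's value untouched.

First demand of the output computes:
  node7 = headl([0, -5, 5, 5, 7]) = 0
  node8 = if0(input5=3 -> else branch input6) = 7
  node11 = if0(node8=7 -> else branch node7) = 0
  node15 = if0(input6=7 -> else branch node11) = 0
  node16 = if0(input7=5 -> else branch node15) = 0

After the edit, cleaning proceeds:
  node8: a read changed (input5 3->-9) — executes, giving 7 — identical to its old value.
  node11: dirty, but its reads are unchanged (node8 unchanged, node7 unchanged); cached 0 stands.
  node15: dirty, but its reads are unchanged (input6 unchanged, node11 unchanged); cached 0 stands.
  node16: dirty, but its reads are unchanged (input7 unchanged, node15 unchanged); cached 0 stands.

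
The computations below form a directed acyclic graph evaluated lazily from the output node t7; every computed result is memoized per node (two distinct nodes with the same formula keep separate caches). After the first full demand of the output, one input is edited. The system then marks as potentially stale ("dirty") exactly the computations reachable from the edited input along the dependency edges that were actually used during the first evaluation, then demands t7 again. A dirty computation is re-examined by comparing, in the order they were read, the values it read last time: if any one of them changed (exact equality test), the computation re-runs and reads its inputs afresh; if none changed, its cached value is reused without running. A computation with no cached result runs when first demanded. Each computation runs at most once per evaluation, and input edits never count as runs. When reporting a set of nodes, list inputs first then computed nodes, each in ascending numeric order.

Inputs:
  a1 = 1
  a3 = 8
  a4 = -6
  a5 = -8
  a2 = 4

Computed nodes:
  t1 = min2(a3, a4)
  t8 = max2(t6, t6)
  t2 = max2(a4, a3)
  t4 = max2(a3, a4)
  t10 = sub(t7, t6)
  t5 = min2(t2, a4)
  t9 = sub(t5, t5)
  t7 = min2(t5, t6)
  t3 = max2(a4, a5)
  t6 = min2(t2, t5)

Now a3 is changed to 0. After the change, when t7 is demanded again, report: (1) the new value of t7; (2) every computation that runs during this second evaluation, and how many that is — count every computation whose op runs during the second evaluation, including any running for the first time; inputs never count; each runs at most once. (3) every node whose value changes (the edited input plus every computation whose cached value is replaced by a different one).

Demanding t7 again yields -6.
3 computations run: t2, t5, t6.
The nodes whose values change: a3, t2.
Note where the cutoff bites: t7 is checked, finds nothing changed, and keeps its cache.

First demand of the output computes:
  t2 = max2(-6, 8) = 8
  t5 = min2(8, -6) = -6
  t6 = min2(8, -6) = -6
  t7 = min2(-6, -6) = -6

After the edit, cleaning proceeds:
  t2: a read changed (a3 8->0) — executes, giving 0.
  t5: a read changed (t2 8->0) — executes, giving -6 — identical to its old value.
  t6: a read changed (t2 8->0) — executes, giving -6 — identical to its old value.
  t7: dirty, but its reads are unchanged (t5 unchanged, t6 unchanged); cached -6 stands.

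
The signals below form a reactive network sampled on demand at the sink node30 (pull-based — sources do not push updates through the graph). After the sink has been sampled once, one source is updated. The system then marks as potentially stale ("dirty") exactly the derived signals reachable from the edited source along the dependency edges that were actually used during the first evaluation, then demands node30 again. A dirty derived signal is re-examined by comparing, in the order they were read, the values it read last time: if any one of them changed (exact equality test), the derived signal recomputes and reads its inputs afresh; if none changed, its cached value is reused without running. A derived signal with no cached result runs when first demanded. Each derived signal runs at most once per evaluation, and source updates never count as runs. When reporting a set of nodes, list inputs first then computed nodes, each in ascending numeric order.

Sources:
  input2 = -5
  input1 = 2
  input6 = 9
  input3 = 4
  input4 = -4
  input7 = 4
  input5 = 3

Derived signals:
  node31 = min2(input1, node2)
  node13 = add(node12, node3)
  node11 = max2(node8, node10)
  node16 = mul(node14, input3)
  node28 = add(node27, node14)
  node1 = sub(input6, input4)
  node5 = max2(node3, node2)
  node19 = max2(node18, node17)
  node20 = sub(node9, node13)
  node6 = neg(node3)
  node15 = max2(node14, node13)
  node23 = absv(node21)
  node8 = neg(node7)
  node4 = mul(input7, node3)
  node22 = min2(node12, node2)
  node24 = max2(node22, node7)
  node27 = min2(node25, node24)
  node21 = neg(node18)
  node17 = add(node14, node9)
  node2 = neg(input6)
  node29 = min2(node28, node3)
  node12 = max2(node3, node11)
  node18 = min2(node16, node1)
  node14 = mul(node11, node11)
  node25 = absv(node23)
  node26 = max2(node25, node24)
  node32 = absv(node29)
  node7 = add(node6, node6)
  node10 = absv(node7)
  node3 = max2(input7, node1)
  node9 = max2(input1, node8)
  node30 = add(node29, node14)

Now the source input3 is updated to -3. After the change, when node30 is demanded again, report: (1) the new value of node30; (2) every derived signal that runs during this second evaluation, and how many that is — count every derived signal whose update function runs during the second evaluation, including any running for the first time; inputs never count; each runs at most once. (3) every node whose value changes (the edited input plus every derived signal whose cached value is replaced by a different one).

node30 now evaluates to 689.
Run set: node16, node18, node21, node23, node25, node27 (6 run).
Changed values: input3, node16, node18, node21, node23, node25.
The important point: node27 recomputes to an identical value, and the output ends up unchanged.

Initial pass — values computed on the first demand:
  node1 = sub(9, -4) = 13
  node2 = neg(9) = -9
  node3 = max2(4, 13) = 13
  node6 = neg(13) = -13
  node7 = add(-13, -13) = -26
  node8 = neg(-26) = 26
  node10 = absv(-26) = 26
  node11 = max2(26, 26) = 26
  node12 = max2(13, 26) = 26
  node14 = mul(26, 26) = 676
  node16 = mul(676, 4) = 2704
  node18 = min2(2704, 13) = 13
  node21 = neg(13) = -13
  node22 = min2(26, -9) = -9
  node23 = absv(-13) = 13
  node24 = max2(-9, -26) = -9
  node25 = absv(13) = 13
  node27 = min2(13, -9) = -9
  node28 = add(-9, 676) = 667
  node29 = min2(667, 13) = 13
  node30 = add(13, 676) = 689

Second demand — change propagation:
  node16: re-runs because input3 4->-3; new result -2028.
  node18: re-runs because node16 2704->-2028; new result -2028.
  node21: re-runs because node18 13->-2028; new result 2028.
  node23: re-runs because node21 -13->2028; new result 2028.
  node25: re-runs because node23 13->2028; new result 2028.
  node27: re-runs because node25 13->2028; new result -9 (unchanged).
  node28: re-examined; everything it read last time is the same (node27 unchanged, node14 unchanged) — cache 667 kept, no run.
  node29: re-examined; everything it read last time is the same (node28 unchanged, node3 unchanged) — cache 13 kept, no run.
  node30: re-examined; everything it read last time is the same (node29 unchanged, node14 unchanged) — cache 689 kept, no run.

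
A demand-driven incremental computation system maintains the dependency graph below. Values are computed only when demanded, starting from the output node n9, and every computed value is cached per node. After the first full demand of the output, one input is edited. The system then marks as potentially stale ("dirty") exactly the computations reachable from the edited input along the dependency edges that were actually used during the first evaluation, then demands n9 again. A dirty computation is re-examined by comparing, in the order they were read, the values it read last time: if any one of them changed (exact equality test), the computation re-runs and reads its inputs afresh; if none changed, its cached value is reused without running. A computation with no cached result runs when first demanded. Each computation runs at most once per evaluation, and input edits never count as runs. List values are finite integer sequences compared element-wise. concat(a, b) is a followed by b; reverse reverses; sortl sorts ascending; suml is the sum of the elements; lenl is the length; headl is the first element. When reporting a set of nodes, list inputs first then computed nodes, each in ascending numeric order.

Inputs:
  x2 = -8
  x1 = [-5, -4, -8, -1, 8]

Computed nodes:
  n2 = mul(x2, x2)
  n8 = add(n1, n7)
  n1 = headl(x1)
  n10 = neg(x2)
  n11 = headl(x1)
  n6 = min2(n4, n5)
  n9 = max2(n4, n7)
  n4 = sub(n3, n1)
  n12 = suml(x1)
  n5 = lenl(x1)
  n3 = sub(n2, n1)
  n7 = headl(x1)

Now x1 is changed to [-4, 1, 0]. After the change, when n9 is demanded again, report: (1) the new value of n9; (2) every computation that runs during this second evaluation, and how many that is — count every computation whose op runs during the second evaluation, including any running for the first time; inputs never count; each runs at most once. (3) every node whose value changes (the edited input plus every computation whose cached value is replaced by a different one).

First evaluation (everything demanded from the output):
  n1 = headl([-5, -4, -8, -1, 8]) = -5
  n2 = mul(-8, -8) = 64
  n3 = sub(64, -5) = 69
  n4 = sub(69, -5) = 74
  n7 = headl([-5, -4, -8, -1, 8]) = -5
  n9 = max2(74, -5) = 74

Propagation after the edit:
  n1: runs — x1 [-5, -4, -8, -1, 8]->[-4, 1, 0]; result -4.
  n3: runs — n1 -5->-4; result 68.
  n4: runs — n3 69->68; n1 -5->-4; result 72.
  n7: runs — x1 [-5, -4, -8, -1, 8]->[-4, 1, 0]; result -4.
  n9: runs — n4 74->72; n7 -5->-4; result 72.

New value of n9: 72.
Computations that run: n1, n3, n4, n7, n9 — 5 in total.
Values that change: x1, n1, n3, n4, n7, n9.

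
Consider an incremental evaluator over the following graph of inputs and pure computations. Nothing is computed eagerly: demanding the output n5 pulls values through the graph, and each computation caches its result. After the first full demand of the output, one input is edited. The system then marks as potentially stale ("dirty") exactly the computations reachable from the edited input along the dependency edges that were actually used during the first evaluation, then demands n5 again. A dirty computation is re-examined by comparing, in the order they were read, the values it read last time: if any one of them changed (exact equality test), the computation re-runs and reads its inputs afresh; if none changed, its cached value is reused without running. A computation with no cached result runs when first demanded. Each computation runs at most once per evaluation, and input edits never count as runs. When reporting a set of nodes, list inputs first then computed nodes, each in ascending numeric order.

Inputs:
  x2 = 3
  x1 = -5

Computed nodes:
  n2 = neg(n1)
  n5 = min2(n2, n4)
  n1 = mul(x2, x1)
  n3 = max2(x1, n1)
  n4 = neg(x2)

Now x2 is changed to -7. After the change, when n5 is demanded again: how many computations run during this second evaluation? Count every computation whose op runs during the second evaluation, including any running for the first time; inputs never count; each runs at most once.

Initial pass — values computed on the first demand:
  n1 = mul(3, -5) = -15
  n2 = neg(-15) = 15
  n4 = neg(3) = -3
  n5 = min2(15, -3) = -3

Second demand — change propagation:
  n1: re-runs because x2 3->-7; new result 35.
  n2: re-runs because n1 -15->35; new result -35.
  n4: re-runs because x2 3->-7; new result 7.
  n5: re-runs because n2 15->-35; n4 -3->7; new result -35.

Run set: n1, n2, n4, n5 (4 run).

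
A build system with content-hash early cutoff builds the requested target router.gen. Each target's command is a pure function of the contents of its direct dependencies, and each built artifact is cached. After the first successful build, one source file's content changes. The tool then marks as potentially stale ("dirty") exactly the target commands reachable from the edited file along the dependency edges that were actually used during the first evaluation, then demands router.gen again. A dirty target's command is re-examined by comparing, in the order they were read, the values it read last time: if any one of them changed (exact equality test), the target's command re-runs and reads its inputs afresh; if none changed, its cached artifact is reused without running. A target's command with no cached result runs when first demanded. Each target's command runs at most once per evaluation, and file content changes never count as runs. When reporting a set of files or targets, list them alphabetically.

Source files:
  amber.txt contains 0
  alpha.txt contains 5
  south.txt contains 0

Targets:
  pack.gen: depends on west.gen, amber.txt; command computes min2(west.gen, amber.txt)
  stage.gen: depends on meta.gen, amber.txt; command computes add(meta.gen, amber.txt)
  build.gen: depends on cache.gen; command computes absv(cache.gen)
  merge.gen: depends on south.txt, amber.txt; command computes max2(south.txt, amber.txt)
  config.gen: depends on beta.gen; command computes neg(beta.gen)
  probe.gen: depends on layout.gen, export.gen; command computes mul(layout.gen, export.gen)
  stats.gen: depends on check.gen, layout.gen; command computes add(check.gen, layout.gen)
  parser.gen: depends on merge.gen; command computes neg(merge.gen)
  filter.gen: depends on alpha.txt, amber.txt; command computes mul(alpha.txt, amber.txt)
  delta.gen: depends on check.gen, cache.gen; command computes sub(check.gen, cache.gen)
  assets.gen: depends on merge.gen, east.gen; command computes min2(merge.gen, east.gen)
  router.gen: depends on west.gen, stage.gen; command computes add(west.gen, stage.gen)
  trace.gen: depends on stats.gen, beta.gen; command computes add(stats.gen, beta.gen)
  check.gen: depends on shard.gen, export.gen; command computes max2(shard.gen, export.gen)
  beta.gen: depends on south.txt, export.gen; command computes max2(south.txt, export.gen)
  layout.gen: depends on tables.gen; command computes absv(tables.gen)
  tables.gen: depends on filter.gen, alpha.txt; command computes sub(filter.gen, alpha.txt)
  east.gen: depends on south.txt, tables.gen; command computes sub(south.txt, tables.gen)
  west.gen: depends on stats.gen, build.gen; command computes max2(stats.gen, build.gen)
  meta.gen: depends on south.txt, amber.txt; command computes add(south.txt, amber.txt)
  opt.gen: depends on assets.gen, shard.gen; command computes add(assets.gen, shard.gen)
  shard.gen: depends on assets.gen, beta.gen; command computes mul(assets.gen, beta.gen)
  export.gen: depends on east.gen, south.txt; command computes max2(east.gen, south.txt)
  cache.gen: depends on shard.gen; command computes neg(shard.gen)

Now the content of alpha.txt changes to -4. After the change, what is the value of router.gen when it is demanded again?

New value of router.gen: 4.
Key observation: the cutoff stops propagation at cache.gen — its inputs' values are unchanged, so it reuses its cache.

First evaluation (everything demanded from the output):
  filter.gen = mul(5, 0) = 0
  merge.gen = max2(0, 0) = 0
  meta.gen = add(0, 0) = 0
  stage.gen = add(0, 0) = 0
  tables.gen = sub(0, 5) = -5
  east.gen = sub(0, -5) = 5
  assets.gen = min2(0, 5) = 0
  export.gen = max2(5, 0) = 5
  beta.gen = max2(0, 5) = 5
  layout.gen = absv(-5) = 5
  shard.gen = mul(0, 5) = 0
  cache.gen = neg(0) = 0
  build.gen = absv(0) = 0
  check.gen = max2(0, 5) = 5
  stats.gen = add(5, 5) = 10
  west.gen = max2(10, 0) = 10
  router.gen = add(10, 0) = 10

Propagation after the edit:
  filter.gen: runs — alpha.txt 5->-4; result 0 (same value as before).
  tables.gen: runs — alpha.txt 5->-4; result 4.
  east.gen: runs — tables.gen -5->4; result -4.
  assets.gen: runs — east.gen 5->-4; result -4.
  export.gen: runs — east.gen 5->-4; result 0.
  beta.gen: runs — export.gen 5->0; result 0.
  layout.gen: runs — tables.gen -5->4; result 4.
  shard.gen: runs — assets.gen 0->-4; beta.gen 5->0; result 0 (same value as before).
  cache.gen: checked — values it read are unchanged (shard.gen unchanged); reused cached 0 without running.
  build.gen: checked — values it read are unchanged (cache.gen unchanged); reused cached 0 without running.
  check.gen: runs — export.gen 5->0; result 0.
  stats.gen: runs — check.gen 5->0; layout.gen 5->4; result 4.
  west.gen: runs — stats.gen 10->4; result 4.
  router.gen: runs — west.gen 10->4; result 4.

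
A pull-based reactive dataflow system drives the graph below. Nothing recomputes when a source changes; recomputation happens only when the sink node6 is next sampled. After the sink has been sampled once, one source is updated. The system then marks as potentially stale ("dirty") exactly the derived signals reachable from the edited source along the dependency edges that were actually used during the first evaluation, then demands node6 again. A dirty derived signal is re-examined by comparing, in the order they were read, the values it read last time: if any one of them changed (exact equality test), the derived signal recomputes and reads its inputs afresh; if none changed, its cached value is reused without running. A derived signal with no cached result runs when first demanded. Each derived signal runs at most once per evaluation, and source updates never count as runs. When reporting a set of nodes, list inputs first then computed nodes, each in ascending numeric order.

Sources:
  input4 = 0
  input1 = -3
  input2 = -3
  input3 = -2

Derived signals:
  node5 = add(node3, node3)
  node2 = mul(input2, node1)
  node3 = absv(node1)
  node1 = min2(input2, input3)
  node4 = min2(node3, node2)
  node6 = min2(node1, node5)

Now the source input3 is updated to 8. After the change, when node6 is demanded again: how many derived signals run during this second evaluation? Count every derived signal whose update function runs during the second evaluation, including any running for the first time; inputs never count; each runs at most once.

Derived signals that run: node1 — 1 in total.
Key observation: the change is absorbed at node1 — it re-runs but produces the same value, and the output's value is unchanged.

First evaluation (everything demanded from the output):
  node1 = min2(-3, -2) = -3
  node3 = absv(-3) = 3
  node5 = add(3, 3) = 6
  node6 = min2(-3, 6) = -3

Propagation after the edit:
  node1: runs — input3 -2->8; result -3 (same value as before).
  node3: checked — values it read are unchanged (node1 unchanged); reused cached 3 without running.
  node5: checked — values it read are unchanged (node3 unchanged, node3 unchanged); reused cached 6 without running.
  node6: checked — values it read are unchanged (node1 unchanged, node5 unchanged); reused cached -3 without running.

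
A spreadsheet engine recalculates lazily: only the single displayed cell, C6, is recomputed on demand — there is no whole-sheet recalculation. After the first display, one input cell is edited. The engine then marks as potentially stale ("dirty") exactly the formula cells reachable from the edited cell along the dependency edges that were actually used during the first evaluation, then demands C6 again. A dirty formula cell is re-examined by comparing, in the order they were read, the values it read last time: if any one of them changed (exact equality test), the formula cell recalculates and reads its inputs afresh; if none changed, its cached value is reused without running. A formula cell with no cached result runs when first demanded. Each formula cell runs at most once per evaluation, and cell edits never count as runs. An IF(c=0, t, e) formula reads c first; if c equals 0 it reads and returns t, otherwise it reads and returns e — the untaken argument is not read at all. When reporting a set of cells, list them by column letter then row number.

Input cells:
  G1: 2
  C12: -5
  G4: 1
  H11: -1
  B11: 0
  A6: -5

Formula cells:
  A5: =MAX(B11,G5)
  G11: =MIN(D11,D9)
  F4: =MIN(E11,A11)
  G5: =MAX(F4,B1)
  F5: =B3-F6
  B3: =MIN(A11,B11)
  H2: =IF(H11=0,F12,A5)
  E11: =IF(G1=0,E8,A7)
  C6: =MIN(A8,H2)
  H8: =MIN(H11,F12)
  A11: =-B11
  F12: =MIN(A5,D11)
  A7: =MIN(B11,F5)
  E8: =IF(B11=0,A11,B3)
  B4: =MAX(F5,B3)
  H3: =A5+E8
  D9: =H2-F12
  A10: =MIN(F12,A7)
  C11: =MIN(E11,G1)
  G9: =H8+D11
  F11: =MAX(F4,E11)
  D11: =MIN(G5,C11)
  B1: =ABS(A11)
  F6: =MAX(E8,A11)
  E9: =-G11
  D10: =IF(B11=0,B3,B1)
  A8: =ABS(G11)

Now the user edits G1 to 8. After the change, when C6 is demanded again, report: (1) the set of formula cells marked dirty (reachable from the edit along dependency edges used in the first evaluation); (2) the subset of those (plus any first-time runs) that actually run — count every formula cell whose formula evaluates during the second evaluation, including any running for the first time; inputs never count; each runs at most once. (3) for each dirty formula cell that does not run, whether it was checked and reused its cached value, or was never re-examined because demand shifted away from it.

Marked dirty: A5, A8, C6, C11, D9, D11, E11, F4, F12, G5, G11, H2.
Formula cells that run: C11, E11 — 2 in total.
Checked but reused from cache: A5, A8, C6, D9, D11, F4, F12, G5, G11, H2.
Key observation: the cutoff stops propagation at F4 — its inputs' values are unchanged, so it reuses its cache.

First evaluation (everything demanded from the output):
  A11 = -(0) = 0
  B1 = ABS(0) = 0
  B3 = MIN(0, 0) = 0
  E8 = IF(B11=0: B11=0 -> then branch A11) = 0
  F6 = MAX(0, 0) = 0
  F5 = 0 - 0 = 0
  A7 = MIN(0, 0) = 0
  E11 = IF(G1=0: G1=2 -> else branch A7) = 0
  C11 = MIN(0, 2) = 0
  F4 = MIN(0, 0) = 0
  G5 = MAX(0, 0) = 0
  A5 = MAX(0, 0) = 0
  D11 = MIN(0, 0) = 0
  F12 = MIN(0, 0) = 0
  H2 = IF(H11=0: H11=-1 -> else branch A5) = 0
  D9 = 0 - 0 = 0
  G11 = MIN(0, 0) = 0
  A8 = ABS(0) = 0
  C6 = MIN(0, 0) = 0

Propagation after the edit:
  E11: runs — G1 2->8; result 0 (same value as before).
  C11: runs — G1 2->8; result 0 (same value as before).
  F4: checked — values it read are unchanged (E11 unchanged, A11 unchanged); reused cached 0 without running.
  G5: checked — values it read are unchanged (F4 unchanged, B1 unchanged); reused cached 0 without running.
  A5: checked — values it read are unchanged (B11 unchanged, G5 unchanged); reused cached 0 without running.
  D11: checked — values it read are unchanged (G5 unchanged, C11 unchanged); reused cached 0 without running.
  F12: checked — values it read are unchanged (A5 unchanged, D11 unchanged); reused cached 0 without running.
  H2: checked — values it read are unchanged (H11 unchanged, A5 unchanged); reused cached 0 without running.
  D9: checked — values it read are unchanged (H2 unchanged, F12 unchanged); reused cached 0 without running.
  G11: checked — values it read are unchanged (D11 unchanged, D9 unchanged); reused cached 0 without running.
  A8: checked — values it read are unchanged (G11 unchanged); reused cached 0 without running.
  C6: checked — values it read are unchanged (A8 unchanged, H2 unchanged); reused cached 0 without running.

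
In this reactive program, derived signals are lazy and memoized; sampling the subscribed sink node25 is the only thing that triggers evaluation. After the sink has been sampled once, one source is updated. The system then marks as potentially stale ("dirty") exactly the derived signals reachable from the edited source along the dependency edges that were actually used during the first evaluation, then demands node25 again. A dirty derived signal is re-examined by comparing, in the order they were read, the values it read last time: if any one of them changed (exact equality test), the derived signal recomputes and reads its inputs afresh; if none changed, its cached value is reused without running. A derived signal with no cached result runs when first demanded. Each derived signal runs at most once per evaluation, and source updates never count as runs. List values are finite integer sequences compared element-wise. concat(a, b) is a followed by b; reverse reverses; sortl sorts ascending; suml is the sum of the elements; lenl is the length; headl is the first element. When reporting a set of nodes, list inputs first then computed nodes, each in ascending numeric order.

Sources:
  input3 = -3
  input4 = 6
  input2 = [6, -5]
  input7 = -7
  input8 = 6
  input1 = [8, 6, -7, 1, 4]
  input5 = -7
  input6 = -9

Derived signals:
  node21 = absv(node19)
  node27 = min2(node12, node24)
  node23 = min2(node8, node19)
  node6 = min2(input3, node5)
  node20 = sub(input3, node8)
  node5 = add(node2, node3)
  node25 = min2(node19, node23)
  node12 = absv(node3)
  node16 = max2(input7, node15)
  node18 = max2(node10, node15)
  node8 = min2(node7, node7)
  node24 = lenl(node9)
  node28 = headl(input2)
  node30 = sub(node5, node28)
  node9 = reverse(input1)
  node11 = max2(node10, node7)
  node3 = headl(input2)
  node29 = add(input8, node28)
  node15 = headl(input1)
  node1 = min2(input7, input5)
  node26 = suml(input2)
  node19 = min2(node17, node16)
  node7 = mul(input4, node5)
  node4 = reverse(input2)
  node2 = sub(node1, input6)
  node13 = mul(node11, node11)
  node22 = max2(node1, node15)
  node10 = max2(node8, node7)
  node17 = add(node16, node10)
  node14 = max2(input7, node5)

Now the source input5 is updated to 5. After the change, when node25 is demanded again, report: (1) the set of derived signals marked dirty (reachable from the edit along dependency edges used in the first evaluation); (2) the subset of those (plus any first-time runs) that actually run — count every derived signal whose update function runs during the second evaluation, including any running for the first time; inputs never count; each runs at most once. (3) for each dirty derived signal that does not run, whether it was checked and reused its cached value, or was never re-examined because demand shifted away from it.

First demand of the output computes:
  node1 = min2(-7, -7) = -7
  node2 = sub(-7, -9) = 2
  node3 = headl([6, -5]) = 6
  node5 = add(2, 6) = 8
  node7 = mul(6, 8) = 48
  node8 = min2(48, 48) = 48
  node10 = max2(48, 48) = 48
  node15 = headl([8, 6, -7, 1, 4]) = 8
  node16 = max2(-7, 8) = 8
  node17 = add(8, 48) = 56
  node19 = min2(56, 8) = 8
  node23 = min2(48, 8) = 8
  node25 = min2(8, 8) = 8

After the edit, cleaning proceeds:
  node1: a read changed (input5 -7->5) — executes, giving -7 — identical to its old value.
  node2: dirty, but its reads are unchanged (node1 unchanged, input6 unchanged); cached 2 stands.
  node5: dirty, but its reads are unchanged (node2 unchanged, node3 unchanged); cached 8 stands.
  node7: dirty, but its reads are unchanged (input4 unchanged, node5 unchanged); cached 48 stands.
  node8: dirty, but its reads are unchanged (node7 unchanged, node7 unchanged); cached 48 stands.
  node10: dirty, but its reads are unchanged (node8 unchanged, node7 unchanged); cached 48 stands.
  node17: dirty, but its reads are unchanged (node16 unchanged, node10 unchanged); cached 56 stands.
  node19: dirty, but its reads are unchanged (node17 unchanged, node16 unchanged); cached 8 stands.
  node23: dirty, but its reads are unchanged (node8 unchanged, node19 unchanged); cached 8 stands.
  node25: dirty, but its reads are unchanged (node19 unchanged, node23 unchanged); cached 8 stands.

Note the absorption at node1: it re-runs yet its value is the same, leaving the output's value untouched.

The edit dirties: node1, node2, node5, node7, node8, node10, node17, node19, node23, node25.
1 derived signals run: node1.
Cache hits after checking: node2, node5, node7, node8, node10, node17, node19, node23, node25.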